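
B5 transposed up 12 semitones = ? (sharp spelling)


B5: chromatic position 11 in octave 5 → absolute = 5×12 + 11 = 71
Transpose up 12: 71 + 12 = 83
83 = 6×12 + 11 → B in octave 6
Result = B6


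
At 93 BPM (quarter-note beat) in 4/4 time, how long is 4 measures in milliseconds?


Reasoning:
Quarter-note beat duration = 60000 / 93 ms
Beats per measure (4/4) = 4
One measure = 4 × 60000 / 93 = 240000 / 93 ms
4 measures = 4 × 240000 / 93 = 960000 / 93
= 10322.6 ms


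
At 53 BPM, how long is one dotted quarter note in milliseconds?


Solution.
One quarter-note beat = 60000 / BPM = 60000 / 53 ms
Dotted quarter note = 3/2 × quarter note
Duration = 3/2 × 60000 / 53 = 90000 / 53
= 1698.1 ms


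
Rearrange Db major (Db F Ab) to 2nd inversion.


Solution.
Root position: Db F Ab
2nd inversion: move root and 3rd up an octave
Bass note: Ab
Notes (bottom to top) = Ab Db F


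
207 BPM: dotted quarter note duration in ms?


One quarter-note beat = 60000 / BPM = 60000 / 207 ms
Dotted quarter note = 3/2 × quarter note
Duration = 3/2 × 60000 / 207 = 90000 / 207
= 434.8 ms


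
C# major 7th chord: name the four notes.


Let's work it out.
Major 7th chord = root + major 3rd + perfect 5th + major 7th
Seventh chords stack in thirds, so the letter names are C-E-G-B
Root: C#
Major 3rd above C#: E#
Perfect 5th above C#: G#
Major 7th above C#: B#
Chord = C# E# G# B#


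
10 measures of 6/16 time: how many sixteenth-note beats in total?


Step by step:
Time signature 6/16: the bottom number 16 means the sixteenth note gets one count
The top number 6 means 6 sixteenth-note beats per measure
Total = 6 × 10 measures
= 60 sixteenth-note beats


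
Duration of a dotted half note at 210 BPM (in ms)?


Let's work it out.
One quarter-note beat = 60000 / BPM = 60000 / 210 ms
Dotted half note = 3 × quarter note
Duration = 3 × 60000 / 210 = 180000 / 210
= 857.1 ms


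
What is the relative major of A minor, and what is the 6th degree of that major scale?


The relative major shares the key signature and is a minor 3rd above the minor tonic
A minor 3rd above A is C
→ relative major of A minor is C major
C major scale: C D E F G A B
= C major; 6th degree = A


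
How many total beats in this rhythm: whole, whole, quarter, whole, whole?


Working:
Beat values:
  whole = 4 beats
  whole = 4 beats
  quarter = 1 beat
  whole = 4 beats
  whole = 4 beats
Sum = 4 + 4 + 1 + 4 + 4
= 17 beats


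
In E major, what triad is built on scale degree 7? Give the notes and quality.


Working:
E major scale: E F# G# A B C# D#
Diatonic triad on degree 7 stacks scale notes 7, 2, 4: D# F# A
D#→F# = 3 semitones; D#→A = 6 semitones → diminished triad
= D# F# A (diminished)


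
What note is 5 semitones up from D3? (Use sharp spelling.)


D3: chromatic position 2 in octave 3 → absolute = 3×12 + 2 = 38
Transpose up 5: 38 + 5 = 43
43 = 3×12 + 7 → G in octave 3
Result = G3


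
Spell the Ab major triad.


Major triad = root + major 3rd (4 semitones) + perfect 5th (7 semitones)
A triad on Ab stacks thirds, so the chord tones use letter names A-C-E
Root: Ab
Major 3rd above Ab: C
Perfect 5th above Ab: Eb
Chord = Ab C Eb


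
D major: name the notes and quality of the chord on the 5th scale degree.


Solution.
D major scale: D E F# G A B C#
Diatonic triad on degree 5 stacks scale notes 5, 7, 2: A C# E
A→C# = 4 semitones; A→E = 7 semitones → major triad
= A C# E (major)


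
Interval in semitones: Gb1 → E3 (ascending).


Working:
Absolute semitone position = octave×12 + chromatic position
Gb1: 1×12 + 6 = 18
E3: 3×12 + 4 = 40
Difference = 40 - 18 = 22
= 22 semitones


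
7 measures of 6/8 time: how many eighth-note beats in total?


Reasoning:
Time signature 6/8: the bottom number 8 means the eighth note gets one count
The top number 6 means 6 eighth-note beats per measure
Total = 6 × 7 measures
= 42 eighth-note beats


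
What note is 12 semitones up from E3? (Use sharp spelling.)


Working:
E3: chromatic position 4 in octave 3 → absolute = 3×12 + 4 = 40
Transpose up 12: 40 + 12 = 52
52 = 4×12 + 4 → E in octave 4
Result = E4


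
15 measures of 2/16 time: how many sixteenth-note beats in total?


Reasoning:
Time signature 2/16: the bottom number 16 means the sixteenth note gets one count
The top number 2 means 2 sixteenth-note beats per measure
Total = 2 × 15 measures
= 30 sixteenth-note beats


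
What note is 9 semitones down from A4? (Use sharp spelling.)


A4: chromatic position 9 in octave 4 → absolute = 4×12 + 9 = 57
Transpose down 9: 57 - 9 = 48
48 = 4×12 + 0 → C in octave 4
Result = C4


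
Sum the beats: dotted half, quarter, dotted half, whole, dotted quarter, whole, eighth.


Step by step:
Beat values:
  dotted half = 3 beats
  quarter = 1 beat
  dotted half = 3 beats
  whole = 4 beats
  dotted quarter = 1.5 beats
  whole = 4 beats
  eighth = 0.5 beats
Sum = 3 + 1 + 3 + 4 + 1.5 + 4 + 0.5
= 17 beats


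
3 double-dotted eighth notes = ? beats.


Working:
Base eighth note = 1/2 beats
Dot 1 adds half the previous value: +1/4
Dot 2 adds half the previous value: +1/8
One double-dotted eighth = 1/2 + 1/4 + 1/8 = 7/8
3 of them = 3 × 7/8 = 21/8
= 21/8 beats


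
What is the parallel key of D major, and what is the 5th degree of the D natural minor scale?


Reasoning:
Parallel keys share the same tonic but differ in mode
D major → parallel is D minor
D natural minor scale: D E F G A Bb C
= D minor; 5th degree = A


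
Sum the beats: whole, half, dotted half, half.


Solution.
Beat values:
  whole = 4 beats
  half = 2 beats
  dotted half = 3 beats
  half = 2 beats
Sum = 4 + 2 + 3 + 2
= 11 beats


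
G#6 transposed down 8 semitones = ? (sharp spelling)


G#6: chromatic position 8 in octave 6 → absolute = 6×12 + 8 = 80
Transpose down 8: 80 - 8 = 72
72 = 6×12 + 0 → C in octave 6
Result = C6


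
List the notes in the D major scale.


Step by step:
Major scale pattern: W-W-H-W-W-W-H (2-2-1-2-2-2-1 semitones)
Starting from D:
  D + 2 semitones → E
  E + 2 semitones → F#
  F# + 1 semitone → G
  G + 2 semitones → A
  A + 2 semitones → B
  B + 2 semitones → C#
  C# + 1 semitone → D
Scale = D E F# G A B C#


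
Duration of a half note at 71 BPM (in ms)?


Solution.
One quarter-note beat = 60000 / BPM = 60000 / 71 ms
Half note = 2 × quarter note
Duration = 2 × 60000 / 71 = 120000 / 71
= 1690.1 ms


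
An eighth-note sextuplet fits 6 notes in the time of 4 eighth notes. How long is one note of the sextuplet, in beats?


Reasoning:
Sextuplet: 6 notes occupy the space of 4 eighth notes
Space = 4 × 1/2 = 2 beats
Each sextuplet note = 2 / 6 = 1/3 beats
= 1/3 beats


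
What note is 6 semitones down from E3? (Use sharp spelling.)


Let's work it out.
E3: chromatic position 4 in octave 3 → absolute = 3×12 + 4 = 40
Transpose down 6: 40 - 6 = 34
34 = 2×12 + 10 → A# in octave 2
Result = A#2


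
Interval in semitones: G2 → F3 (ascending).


Absolute semitone position = octave×12 + chromatic position
G2: 2×12 + 7 = 31
F3: 3×12 + 5 = 41
Difference = 41 - 31 = 10
= 10 semitones


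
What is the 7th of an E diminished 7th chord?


Diminished 7th chord = root + minor 3rd + diminished 5th + diminished 7th
Seventh chords stack in thirds, so the letter names are E-G-B-D
Root: E
Minor 3rd above E: G
Diminished 5th above E: Bb
Diminished 7th above E: Db
The 7th = Db


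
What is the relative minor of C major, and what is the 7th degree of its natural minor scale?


Solution.
The relative minor shares the major's key signature and starts on its 6th degree
6th degree = a major 6th above the tonic; a major 6th above C is A
→ relative minor of C major is A minor
A natural minor scale: A B C D E F G
= A minor; 7th degree = G


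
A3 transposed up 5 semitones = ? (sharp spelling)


Let's work it out.
A3: chromatic position 9 in octave 3 → absolute = 3×12 + 9 = 45
Transpose up 5: 45 + 5 = 50
50 = 4×12 + 2 → D in octave 4
Result = D4


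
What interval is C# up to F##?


Letter names: C → F spans 4 letter names → a 4th
Semitones: C# → F## = 6 half-steps
A 4th of 6 semitones is an augmented 4th
= augmented 4th


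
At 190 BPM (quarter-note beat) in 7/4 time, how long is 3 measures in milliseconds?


Solution.
Quarter-note beat duration = 60000 / 190 ms
Beats per measure (7/4) = 7
One measure = 7 × 60000 / 190 = 420000 / 190 ms
3 measures = 3 × 420000 / 190 = 1260000 / 190
= 6631.6 ms


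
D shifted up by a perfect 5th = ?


Let's work it out.
perfect 5th: 5 letter names, 7 semitones
Letter: D + 4 → A
Pitch: D + 7 semitones, spelled as an A → A
= A


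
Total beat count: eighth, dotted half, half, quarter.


Solution.
Beat values:
  eighth = 0.5 beats
  dotted half = 3 beats
  half = 2 beats
  quarter = 1 beat
Sum = 0.5 + 3 + 2 + 1
= 6.5 beats


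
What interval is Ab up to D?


Let's work it out.
Letter names: A → D spans 4 letter names → a 4th
Semitones: Ab → D = 6 half-steps
A 4th of 6 semitones is an augmented 4th
= augmented 4th


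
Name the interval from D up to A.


Let's work it out.
Letter names: D → A spans 5 letter names → a 5th
Semitones: D → A = 7 half-steps
A 5th of 7 semitones is a perfect 5th
= perfect 5th


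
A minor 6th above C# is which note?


Let's work it out.
A 6th spans 6 letter names, so from C we land on A
A minor 6th = 8 semitones above C#
Spell A at that pitch: A
= A


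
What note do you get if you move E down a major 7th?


major 7th: 7 letter names, 11 semitones
Letter: E - 6 → F
Pitch: E - 11 semitones, spelled as an F → F
= F


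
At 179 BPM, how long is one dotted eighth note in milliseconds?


Working:
One quarter-note beat = 60000 / BPM = 60000 / 179 ms
Dotted eighth note = 3/4 × quarter note
Duration = 3/4 × 60000 / 179 = 45000 / 179
= 251.4 ms


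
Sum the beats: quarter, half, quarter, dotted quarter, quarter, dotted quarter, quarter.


Let's work it out.
Beat values:
  quarter = 1 beat
  half = 2 beats
  quarter = 1 beat
  dotted quarter = 1.5 beats
  quarter = 1 beat
  dotted quarter = 1.5 beats
  quarter = 1 beat
Sum = 1 + 2 + 1 + 1.5 + 1 + 1.5 + 1
= 9 beats


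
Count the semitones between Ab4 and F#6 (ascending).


Absolute semitone position = octave×12 + chromatic position
Ab4: 4×12 + 8 = 56
F#6: 6×12 + 6 = 78
Difference = 78 - 56 = 22
= 22 semitones


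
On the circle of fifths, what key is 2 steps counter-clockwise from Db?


Reasoning:
Each counter-clockwise step moves down a perfect 5th (= up a perfect 4th)
From Db: Db → F#/Gb → B
= B


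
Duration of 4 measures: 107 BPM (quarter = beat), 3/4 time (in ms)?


Step by step:
Quarter-note beat duration = 60000 / 107 ms
Beats per measure (3/4) = 3
One measure = 3 × 60000 / 107 = 180000 / 107 ms
4 measures = 4 × 180000 / 107 = 720000 / 107
= 6729.0 ms


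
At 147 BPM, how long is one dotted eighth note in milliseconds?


One quarter-note beat = 60000 / BPM = 60000 / 147 ms
Dotted eighth note = 3/4 × quarter note
Duration = 3/4 × 60000 / 147 = 45000 / 147
= 306.1 ms


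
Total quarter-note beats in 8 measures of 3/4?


Time signature 3/4: the bottom number 4 means the quarter note gets one count
The top number 3 means 3 quarter-note beats per measure
Total = 3 × 8 measures
= 24 quarter-note beats


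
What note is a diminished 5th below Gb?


Solution.
A 5th spans 5 letter names, so from G we land on C
A diminished 5th = 6 semitones below Gb
Spell C at that pitch: C
= C


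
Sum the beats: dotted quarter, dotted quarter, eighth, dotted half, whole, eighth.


Step by step:
Beat values:
  dotted quarter = 1.5 beats
  dotted quarter = 1.5 beats
  eighth = 0.5 beats
  dotted half = 3 beats
  whole = 4 beats
  eighth = 0.5 beats
Sum = 1.5 + 1.5 + 0.5 + 3 + 4 + 0.5
= 11 beats


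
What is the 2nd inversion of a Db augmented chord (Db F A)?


Working:
Root position: Db F A
2nd inversion: move root and 3rd up an octave
Bass note: A
Notes (bottom to top) = A Db F


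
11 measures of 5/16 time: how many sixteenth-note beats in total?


Time signature 5/16: the bottom number 16 means the sixteenth note gets one count
The top number 5 means 5 sixteenth-note beats per measure
Total = 5 × 11 measures
= 55 sixteenth-note beats


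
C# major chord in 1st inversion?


Solution.
Root position: C# E# G#
1st inversion: move root up an octave
Bass note: E#
Notes (bottom to top) = E# G# C#


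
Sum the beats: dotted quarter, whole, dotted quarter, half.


Working:
Beat values:
  dotted quarter = 1.5 beats
  whole = 4 beats
  dotted quarter = 1.5 beats
  half = 2 beats
Sum = 1.5 + 4 + 1.5 + 2
= 9 beats


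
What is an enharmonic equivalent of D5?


Working:
Enharmonic notes sound the same pitch but are spelled with different letter names
D and C## name the same pitch class
= C##5


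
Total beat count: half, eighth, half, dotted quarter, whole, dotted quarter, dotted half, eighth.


Step by step:
Beat values:
  half = 2 beats
  eighth = 0.5 beats
  half = 2 beats
  dotted quarter = 1.5 beats
  whole = 4 beats
  dotted quarter = 1.5 beats
  dotted half = 3 beats
  eighth = 0.5 beats
Sum = 2 + 0.5 + 2 + 1.5 + 4 + 1.5 + 3 + 0.5
= 15 beats


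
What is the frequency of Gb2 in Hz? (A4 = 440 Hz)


f = 440 × 2^(n/12) where n = semitones from A4
Gb2: -27 semitones from A4
f = 440 × 2^(-27/12)
f = 92.50 Hz


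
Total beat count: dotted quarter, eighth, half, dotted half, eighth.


Reasoning:
Beat values:
  dotted quarter = 1.5 beats
  eighth = 0.5 beats
  half = 2 beats
  dotted half = 3 beats
  eighth = 0.5 beats
Sum = 1.5 + 0.5 + 2 + 3 + 0.5
= 7.5 beats


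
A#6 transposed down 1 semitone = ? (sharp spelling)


A#6: chromatic position 10 in octave 6 → absolute = 6×12 + 10 = 82
Transpose down 1: 82 - 1 = 81
81 = 6×12 + 9 → A in octave 6
Result = A6


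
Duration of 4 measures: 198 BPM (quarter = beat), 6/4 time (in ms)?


Step by step:
Quarter-note beat duration = 60000 / 198 ms
Beats per measure (6/4) = 6
One measure = 6 × 60000 / 198 = 360000 / 198 ms
4 measures = 4 × 360000 / 198 = 1440000 / 198
= 7272.7 ms


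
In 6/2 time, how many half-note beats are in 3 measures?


Time signature 6/2: the bottom number 2 means the half note gets one count
The top number 6 means 6 half-note beats per measure
Total = 6 × 3 measures
= 18 half-note beats


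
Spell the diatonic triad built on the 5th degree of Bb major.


Working:
Bb major scale: Bb C D Eb F G A
Diatonic triad on degree 5 stacks scale notes 5, 7, 2: F A C
F→A = 4 semitones; F→C = 7 semitones → major triad
= F A C (major)


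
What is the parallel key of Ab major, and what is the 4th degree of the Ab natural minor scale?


Parallel keys share the same tonic but differ in mode
Ab major → parallel is Ab minor
Ab natural minor scale: Ab Bb Cb Db Eb Fb Gb
= Ab minor; 4th degree = Db


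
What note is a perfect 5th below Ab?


Step by step:
A 5th spans 5 letter names, so from A we land on D
A perfect 5th = 7 semitones below Ab
Spell D at that pitch: Db
= Db


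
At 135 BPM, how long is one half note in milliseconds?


Reasoning:
One quarter-note beat = 60000 / BPM = 60000 / 135 ms
Half note = 2 × quarter note
Duration = 2 × 60000 / 135 = 120000 / 135
= 888.9 ms


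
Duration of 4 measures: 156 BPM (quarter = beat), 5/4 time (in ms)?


Working:
Quarter-note beat duration = 60000 / 156 ms
Beats per measure (5/4) = 5
One measure = 5 × 60000 / 156 = 300000 / 156 ms
4 measures = 4 × 300000 / 156 = 1200000 / 156
= 7692.3 ms


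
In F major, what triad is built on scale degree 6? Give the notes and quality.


F major scale: F G A Bb C D E
Diatonic triad on degree 6 stacks scale notes 6, 1, 3: D F A
D→F = 3 semitones; D→A = 7 semitones → minor triad
= D F A (minor)


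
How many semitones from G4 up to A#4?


Step by step:
Absolute semitone position = octave×12 + chromatic position
G4: 4×12 + 7 = 55
A#4: 4×12 + 10 = 58
Difference = 58 - 55 = 3
= 3 semitones


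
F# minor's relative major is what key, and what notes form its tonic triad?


Solution.
The relative major shares the key signature and is a minor 3rd above the minor tonic
A minor 3rd above F# is A
→ relative major of F# minor is A major
Tonic triad of A major = root + major 3rd + perfect 5th = A C# E
= A major; triad = A C# E


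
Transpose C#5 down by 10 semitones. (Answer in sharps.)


C#5: chromatic position 1 in octave 5 → absolute = 5×12 + 1 = 61
Transpose down 10: 61 - 10 = 51
51 = 4×12 + 3 → D# in octave 4
Result = D#4


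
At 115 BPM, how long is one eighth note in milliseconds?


Solution.
One quarter-note beat = 60000 / BPM = 60000 / 115 ms
Eighth note = 1/2 × quarter note
Duration = 1/2 × 60000 / 115 = 30000 / 115
= 260.9 ms


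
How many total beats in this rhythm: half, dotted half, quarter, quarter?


Let's work it out.
Beat values:
  half = 2 beats
  dotted half = 3 beats
  quarter = 1 beat
  quarter = 1 beat
Sum = 2 + 3 + 1 + 1
= 7 beats


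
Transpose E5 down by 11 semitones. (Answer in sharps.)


Solution.
E5: chromatic position 4 in octave 5 → absolute = 5×12 + 4 = 64
Transpose down 11: 64 - 11 = 53
53 = 4×12 + 5 → F in octave 4
Result = F4


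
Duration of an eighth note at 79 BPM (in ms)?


One quarter-note beat = 60000 / BPM = 60000 / 79 ms
Eighth note = 1/2 × quarter note
Duration = 1/2 × 60000 / 79 = 30000 / 79
= 379.7 ms


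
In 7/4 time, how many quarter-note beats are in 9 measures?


Time signature 7/4: the bottom number 4 means the quarter note gets one count
The top number 7 means 7 quarter-note beats per measure
Total = 7 × 9 measures
= 63 quarter-note beats


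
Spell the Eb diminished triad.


Let's work it out.
Diminished triad = root + minor 3rd (3 semitones) + diminished 5th (6 semitones)
A triad on Eb stacks thirds, so the chord tones use letter names E-G-B
Root: Eb
Minor 3rd above Eb: Gb
Diminished 5th above Eb: Bbb
Chord = Eb Gb Bbb


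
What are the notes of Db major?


Solution.
Major scale pattern: W-W-H-W-W-W-H (2-2-1-2-2-2-1 semitones)
Starting from Db:
  Db + 2 semitones → Eb
  Eb + 2 semitones → F
  F + 1 semitone → Gb
  Gb + 2 semitones → Ab
  Ab + 2 semitones → Bb
  Bb + 2 semitones → C
  C + 1 semitone → Db
Scale = Db Eb F Gb Ab Bb C


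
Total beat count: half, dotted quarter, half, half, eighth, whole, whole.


Let's work it out.
Beat values:
  half = 2 beats
  dotted quarter = 1.5 beats
  half = 2 beats
  half = 2 beats
  eighth = 0.5 beats
  whole = 4 beats
  whole = 4 beats
Sum = 2 + 1.5 + 2 + 2 + 0.5 + 4 + 4
= 16 beats


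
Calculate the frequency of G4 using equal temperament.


Reasoning:
f = 440 × 2^(n/12) where n = semitones from A4
G4: -2 semitones from A4
f = 440 × 2^(-2/12)
f = 392.00 Hz


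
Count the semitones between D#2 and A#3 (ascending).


Solution.
Absolute semitone position = octave×12 + chromatic position
D#2: 2×12 + 3 = 27
A#3: 3×12 + 10 = 46
Difference = 46 - 27 = 19
= 19 semitones


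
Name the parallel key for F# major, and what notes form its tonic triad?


Reasoning:
Parallel keys share the same tonic but differ in mode
F# major → parallel is F# minor
Tonic triad of F# minor = F# A C#
= F# minor; triad = F# A C#


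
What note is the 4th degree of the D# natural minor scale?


Step by step:
Natural minor scale pattern: W-H-W-W-H-W-W (2-1-2-2-1-2-2 semitones)
Starting from D#:
  D# + 2 semitones → E#
  E# + 1 semitone → F#
  F# + 2 semitones → G#
  G# + 2 semitones → A#
  A# + 1 semitone → B
  B + 2 semitones → C#
  C# + 2 semitones → D#
Scale: D# E# F# G# A# B C#
Degree 4 = G#


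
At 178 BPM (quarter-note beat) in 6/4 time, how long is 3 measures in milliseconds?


Solution.
Quarter-note beat duration = 60000 / 178 ms
Beats per measure (6/4) = 6
One measure = 6 × 60000 / 178 = 360000 / 178 ms
3 measures = 3 × 360000 / 178 = 1080000 / 178
= 6067.4 ms


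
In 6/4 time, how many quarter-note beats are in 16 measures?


Step by step:
Time signature 6/4: the bottom number 4 means the quarter note gets one count
The top number 6 means 6 quarter-note beats per measure
Total = 6 × 16 measures
= 96 quarter-note beats


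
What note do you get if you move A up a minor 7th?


Let's work it out.
minor 7th: 7 letter names, 10 semitones
Letter: A + 6 → G
Pitch: A + 10 semitones, spelled as a G → G
= G


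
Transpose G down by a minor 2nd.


Working:
minor 2nd: 2 letter names, 1 semitones
Letter: G - 1 → F
Pitch: G - 1 semitones, spelled as an F → F#
= F#


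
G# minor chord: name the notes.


Working:
Minor triad = root + minor 3rd (3 semitones) + perfect 5th (7 semitones)
A triad on G# stacks thirds, so the chord tones use letter names G-B-D
Root: G#
Minor 3rd above G#: B
Perfect 5th above G#: D#
Chord = G# B D#


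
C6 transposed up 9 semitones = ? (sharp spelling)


Let's work it out.
C6: chromatic position 0 in octave 6 → absolute = 6×12 + 0 = 72
Transpose up 9: 72 + 9 = 81
81 = 6×12 + 9 → A in octave 6
Result = A6


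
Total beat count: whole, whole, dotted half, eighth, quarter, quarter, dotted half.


Let's work it out.
Beat values:
  whole = 4 beats
  whole = 4 beats
  dotted half = 3 beats
  eighth = 0.5 beats
  quarter = 1 beat
  quarter = 1 beat
  dotted half = 3 beats
Sum = 4 + 4 + 3 + 0.5 + 1 + 1 + 3
= 16.5 beats


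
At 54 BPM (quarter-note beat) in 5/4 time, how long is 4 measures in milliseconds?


Working:
Quarter-note beat duration = 60000 / 54 ms
Beats per measure (5/4) = 5
One measure = 5 × 60000 / 54 = 300000 / 54 ms
4 measures = 4 × 300000 / 54 = 1200000 / 54
= 22222.2 ms


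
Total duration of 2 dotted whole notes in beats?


Working:
Base whole note = 4 beats
Dot 1 adds half the previous value: +2
One dotted whole = 4 + 2 = 6
2 of them = 2 × 6 = 12
= 12 beats


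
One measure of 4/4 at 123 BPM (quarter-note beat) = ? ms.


Quarter-note beat duration = 60000 / 123 ms
Beats per measure (4/4) = 4
One measure = 4 × 60000 / 123 = 240000 / 123 ms
= 1951.2 ms


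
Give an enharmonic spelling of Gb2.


Enharmonic notes sound the same pitch but are spelled with different letter names
Gb and F# name the same pitch class
= F#2


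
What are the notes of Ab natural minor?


Step by step:
Natural minor scale pattern: W-H-W-W-H-W-W (2-1-2-2-1-2-2 semitones)
Starting from Ab:
  Ab + 2 semitones → Bb
  Bb + 1 semitone → Cb
  Cb + 2 semitones → Db
  Db + 2 semitones → Eb
  Eb + 1 semitone → Fb
  Fb + 2 semitones → Gb
  Gb + 2 semitones → Ab
Scale = Ab Bb Cb Db Eb Fb Gb


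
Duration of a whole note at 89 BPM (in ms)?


Step by step:
One quarter-note beat = 60000 / BPM = 60000 / 89 ms
Whole note = 4 × quarter note
Duration = 4 × 60000 / 89 = 240000 / 89
= 2696.6 ms


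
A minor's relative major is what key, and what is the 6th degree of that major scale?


Let's work it out.
The relative major shares the key signature and is a minor 3rd above the minor tonic
A minor 3rd above A is C
→ relative major of A minor is C major
C major scale: C D E F G A B
= C major; 6th degree = A


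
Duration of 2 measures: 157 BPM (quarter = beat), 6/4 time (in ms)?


Quarter-note beat duration = 60000 / 157 ms
Beats per measure (6/4) = 6
One measure = 6 × 60000 / 157 = 360000 / 157 ms
2 measures = 2 × 360000 / 157 = 720000 / 157
= 4586.0 ms


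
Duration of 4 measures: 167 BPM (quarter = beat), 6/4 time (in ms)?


Quarter-note beat duration = 60000 / 167 ms
Beats per measure (6/4) = 6
One measure = 6 × 60000 / 167 = 360000 / 167 ms
4 measures = 4 × 360000 / 167 = 1440000 / 167
= 8622.8 ms


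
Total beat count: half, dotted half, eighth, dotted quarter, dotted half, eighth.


Step by step:
Beat values:
  half = 2 beats
  dotted half = 3 beats
  eighth = 0.5 beats
  dotted quarter = 1.5 beats
  dotted half = 3 beats
  eighth = 0.5 beats
Sum = 2 + 3 + 0.5 + 1.5 + 3 + 0.5
= 10.5 beats


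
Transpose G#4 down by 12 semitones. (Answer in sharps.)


G#4: chromatic position 8 in octave 4 → absolute = 4×12 + 8 = 56
Transpose down 12: 56 - 12 = 44
44 = 3×12 + 8 → G# in octave 3
Result = G#3


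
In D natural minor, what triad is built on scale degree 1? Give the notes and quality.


D natural minor scale: D E F G A Bb C
Diatonic triad on degree 1 stacks scale notes 1, 3, 5: D F A
D→F = 3 semitones; D→A = 7 semitones → minor triad
= D F A (minor)


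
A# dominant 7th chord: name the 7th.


Solution.
Dominant 7th chord = root + major 3rd + perfect 5th + minor 7th
Seventh chords stack in thirds, so the letter names are A-C-E-G
Root: A#
Major 3rd above A#: C##
Perfect 5th above A#: E#
Minor 7th above A#: G#
The 7th = G#


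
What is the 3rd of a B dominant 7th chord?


Dominant 7th chord = root + major 3rd + perfect 5th + minor 7th
Seventh chords stack in thirds, so the letter names are B-D-F-A
Root: B
Major 3rd above B: D#
Perfect 5th above B: F#
Minor 7th above B: A
The 3rd = D#


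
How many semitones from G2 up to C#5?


Solution.
Absolute semitone position = octave×12 + chromatic position
G2: 2×12 + 7 = 31
C#5: 5×12 + 1 = 61
Difference = 61 - 31 = 30
= 30 semitones


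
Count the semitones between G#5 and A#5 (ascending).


Solution.
Absolute semitone position = octave×12 + chromatic position
G#5: 5×12 + 8 = 68
A#5: 5×12 + 10 = 70
Difference = 70 - 68 = 2
= 2 semitones


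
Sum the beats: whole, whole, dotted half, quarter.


Let's work it out.
Beat values:
  whole = 4 beats
  whole = 4 beats
  dotted half = 3 beats
  quarter = 1 beat
Sum = 4 + 4 + 3 + 1
= 12 beats


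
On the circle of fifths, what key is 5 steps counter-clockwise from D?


Working:
Each counter-clockwise step moves down a perfect 5th (= up a perfect 4th)
From D: D → G → C → F → Bb → Eb
= Eb


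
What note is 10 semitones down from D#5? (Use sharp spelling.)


Let's work it out.
D#5: chromatic position 3 in octave 5 → absolute = 5×12 + 3 = 63
Transpose down 10: 63 - 10 = 53
53 = 4×12 + 5 → F in octave 4
Result = F4


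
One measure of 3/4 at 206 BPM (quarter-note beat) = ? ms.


Step by step:
Quarter-note beat duration = 60000 / 206 ms
Beats per measure (3/4) = 3
One measure = 3 × 60000 / 206 = 180000 / 206 ms
= 873.8 ms


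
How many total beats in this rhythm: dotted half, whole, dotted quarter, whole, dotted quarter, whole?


Beat values:
  dotted half = 3 beats
  whole = 4 beats
  dotted quarter = 1.5 beats
  whole = 4 beats
  dotted quarter = 1.5 beats
  whole = 4 beats
Sum = 3 + 4 + 1.5 + 4 + 1.5 + 4
= 18 beats


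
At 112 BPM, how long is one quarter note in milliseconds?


Reasoning:
One quarter-note beat = 60000 / BPM = 60000 / 112 ms
Duration = 60000 / 112
= 535.7 ms


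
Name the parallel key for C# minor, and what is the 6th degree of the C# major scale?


Step by step:
Parallel keys share the same tonic but differ in mode
C# minor → parallel is C# major
C# major scale: C# D# E# F# G# A# B#
= C# major; 6th degree = A#


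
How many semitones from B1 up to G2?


Let's work it out.
Absolute semitone position = octave×12 + chromatic position
B1: 1×12 + 11 = 23
G2: 2×12 + 7 = 31
Difference = 31 - 23 = 8
= 8 semitones


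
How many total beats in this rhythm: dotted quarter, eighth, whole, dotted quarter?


Step by step:
Beat values:
  dotted quarter = 1.5 beats
  eighth = 0.5 beats
  whole = 4 beats
  dotted quarter = 1.5 beats
Sum = 1.5 + 0.5 + 4 + 1.5
= 7.5 beats


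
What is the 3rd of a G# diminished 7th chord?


Reasoning:
Diminished 7th chord = root + minor 3rd + diminished 5th + diminished 7th
Seventh chords stack in thirds, so the letter names are G-B-D-F
Root: G#
Minor 3rd above G#: B
Diminished 5th above G#: D
Diminished 7th above G#: F
The 3rd = B


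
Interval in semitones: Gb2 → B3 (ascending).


Absolute semitone position = octave×12 + chromatic position
Gb2: 2×12 + 6 = 30
B3: 3×12 + 11 = 47
Difference = 47 - 30 = 17
= 17 semitones


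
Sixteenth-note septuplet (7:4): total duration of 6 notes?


Reasoning:
Septuplet: 7 notes occupy the space of 4 sixteenth notes
Space = 4 × 1/4 = 1 beat
Each septuplet note = 1 / 7 = 1/7 beats
6 notes = 6 × 1/7 = 6/7
= 6/7 beats


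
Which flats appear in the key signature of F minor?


Flat minor keys: A(0), D(1), G(2), C(3), F(4), Bb(5), Eb(6), Ab(7)
F minor has 4 flats
Order of flats: Bb Eb Ab Db Gb Cb Fb → first 4: Bb, Eb, Ab, Db
= Bb, Eb, Ab, Db


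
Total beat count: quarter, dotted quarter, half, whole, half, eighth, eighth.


Beat values:
  quarter = 1 beat
  dotted quarter = 1.5 beats
  half = 2 beats
  whole = 4 beats
  half = 2 beats
  eighth = 0.5 beats
  eighth = 0.5 beats
Sum = 1 + 1.5 + 2 + 4 + 2 + 0.5 + 0.5
= 11.5 beats


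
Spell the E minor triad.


Reasoning:
Minor triad = root + minor 3rd (3 semitones) + perfect 5th (7 semitones)
A triad on E stacks thirds, so the chord tones use letter names E-G-B
Root: E
Minor 3rd above E: G
Perfect 5th above E: B
Chord = E G B


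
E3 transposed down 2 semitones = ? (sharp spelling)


E3: chromatic position 4 in octave 3 → absolute = 3×12 + 4 = 40
Transpose down 2: 40 - 2 = 38
38 = 3×12 + 2 → D in octave 3
Result = D3


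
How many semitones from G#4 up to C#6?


Step by step:
Absolute semitone position = octave×12 + chromatic position
G#4: 4×12 + 8 = 56
C#6: 6×12 + 1 = 73
Difference = 73 - 56 = 17
= 17 semitones


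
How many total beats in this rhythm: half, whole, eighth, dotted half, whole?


Solution.
Beat values:
  half = 2 beats
  whole = 4 beats
  eighth = 0.5 beats
  dotted half = 3 beats
  whole = 4 beats
Sum = 2 + 4 + 0.5 + 3 + 4
= 13.5 beats


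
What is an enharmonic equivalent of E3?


Enharmonic notes sound the same pitch but are spelled with different letter names
E and D## name the same pitch class
= D##3


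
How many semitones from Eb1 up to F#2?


Solution.
Absolute semitone position = octave×12 + chromatic position
Eb1: 1×12 + 3 = 15
F#2: 2×12 + 6 = 30
Difference = 30 - 15 = 15
= 15 semitones


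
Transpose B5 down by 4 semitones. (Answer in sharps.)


Working:
B5: chromatic position 11 in octave 5 → absolute = 5×12 + 11 = 71
Transpose down 4: 71 - 4 = 67
67 = 5×12 + 7 → G in octave 5
Result = G5


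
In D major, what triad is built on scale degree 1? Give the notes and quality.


D major scale: D E F# G A B C#
Diatonic triad on degree 1 stacks scale notes 1, 3, 5: D F# A
D→F# = 4 semitones; D→A = 7 semitones → major triad
= D F# A (major)


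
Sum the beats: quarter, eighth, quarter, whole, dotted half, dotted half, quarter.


Beat values:
  quarter = 1 beat
  eighth = 0.5 beats
  quarter = 1 beat
  whole = 4 beats
  dotted half = 3 beats
  dotted half = 3 beats
  quarter = 1 beat
Sum = 1 + 0.5 + 1 + 4 + 3 + 3 + 1
= 13.5 beats


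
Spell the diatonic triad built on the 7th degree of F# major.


Solution.
F# major scale: F# G# A# B C# D# E#
Diatonic triad on degree 7 stacks scale notes 7, 2, 4: E# G# B
E#→G# = 3 semitones; E#→B = 6 semitones → diminished triad
= E# G# B (diminished)


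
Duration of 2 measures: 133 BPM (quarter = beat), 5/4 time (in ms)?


Step by step:
Quarter-note beat duration = 60000 / 133 ms
Beats per measure (5/4) = 5
One measure = 5 × 60000 / 133 = 300000 / 133 ms
2 measures = 2 × 300000 / 133 = 600000 / 133
= 4511.3 ms


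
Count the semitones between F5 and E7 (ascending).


Absolute semitone position = octave×12 + chromatic position
F5: 5×12 + 5 = 65
E7: 7×12 + 4 = 88
Difference = 88 - 65 = 23
= 23 semitones


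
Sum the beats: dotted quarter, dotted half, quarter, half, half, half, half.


Let's work it out.
Beat values:
  dotted quarter = 1.5 beats
  dotted half = 3 beats
  quarter = 1 beat
  half = 2 beats
  half = 2 beats
  half = 2 beats
  half = 2 beats
Sum = 1.5 + 3 + 1 + 2 + 2 + 2 + 2
= 13.5 beats


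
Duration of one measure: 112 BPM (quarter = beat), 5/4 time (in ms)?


Working:
Quarter-note beat duration = 60000 / 112 ms
Beats per measure (5/4) = 5
One measure = 5 × 60000 / 112 = 300000 / 112 ms
= 2678.6 ms


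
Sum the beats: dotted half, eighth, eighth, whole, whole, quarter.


Step by step:
Beat values:
  dotted half = 3 beats
  eighth = 0.5 beats
  eighth = 0.5 beats
  whole = 4 beats
  whole = 4 beats
  quarter = 1 beat
Sum = 3 + 0.5 + 0.5 + 4 + 4 + 1
= 13 beats


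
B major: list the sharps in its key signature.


Sharp major keys follow the circle of fifths: C(0), G(1), D(2), A(3), E(4), B(5), F#(6), C#(7)
B major has 5 sharps
Order of sharps: F# C# G# D# A# E# B# → first 5: F#, C#, G#, D#, A#
= F#, C#, G#, D#, A#


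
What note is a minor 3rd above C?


A 3rd spans 3 letter names, so from C we land on E
A minor 3rd = 3 semitones above C
Spell E at that pitch: Eb
= Eb


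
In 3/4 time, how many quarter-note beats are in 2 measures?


Step by step:
Time signature 3/4: the bottom number 4 means the quarter note gets one count
The top number 3 means 3 quarter-note beats per measure
Total = 3 × 2 measures
= 6 quarter-note beats


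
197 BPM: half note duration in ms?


One quarter-note beat = 60000 / BPM = 60000 / 197 ms
Half note = 2 × quarter note
Duration = 2 × 60000 / 197 = 120000 / 197
= 609.1 ms


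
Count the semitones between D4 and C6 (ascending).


Let's work it out.
Absolute semitone position = octave×12 + chromatic position
D4: 4×12 + 2 = 50
C6: 6×12 + 0 = 72
Difference = 72 - 50 = 22
= 22 semitones


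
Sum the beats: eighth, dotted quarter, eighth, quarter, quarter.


Solution.
Beat values:
  eighth = 0.5 beats
  dotted quarter = 1.5 beats
  eighth = 0.5 beats
  quarter = 1 beat
  quarter = 1 beat
Sum = 0.5 + 1.5 + 0.5 + 1 + 1
= 4.5 beats


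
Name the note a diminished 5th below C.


A 5th spans 5 letter names, so from C we land on F
A diminished 5th = 6 semitones below C
Spell F at that pitch: F#
= F#


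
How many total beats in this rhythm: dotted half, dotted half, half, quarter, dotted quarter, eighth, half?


Let's work it out.
Beat values:
  dotted half = 3 beats
  dotted half = 3 beats
  half = 2 beats
  quarter = 1 beat
  dotted quarter = 1.5 beats
  eighth = 0.5 beats
  half = 2 beats
Sum = 3 + 3 + 2 + 1 + 1.5 + 0.5 + 2
= 13 beats


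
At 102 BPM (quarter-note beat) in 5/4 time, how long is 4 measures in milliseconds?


Reasoning:
Quarter-note beat duration = 60000 / 102 ms
Beats per measure (5/4) = 5
One measure = 5 × 60000 / 102 = 300000 / 102 ms
4 measures = 4 × 300000 / 102 = 1200000 / 102
= 11764.7 ms


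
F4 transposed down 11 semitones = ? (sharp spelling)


Step by step:
F4: chromatic position 5 in octave 4 → absolute = 4×12 + 5 = 53
Transpose down 11: 53 - 11 = 42
42 = 3×12 + 6 → F# in octave 3
Result = F#3


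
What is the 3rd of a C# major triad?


Major triad = root + major 3rd (4 semitones) + perfect 5th (7 semitones)
A triad on C# stacks thirds, so the chord tones use letter names C-E-G
Root: C#
Major 3rd above C#: E#
Perfect 5th above C#: G#
The 3rd = E#


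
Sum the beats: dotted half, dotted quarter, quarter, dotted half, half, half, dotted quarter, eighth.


Reasoning:
Beat values:
  dotted half = 3 beats
  dotted quarter = 1.5 beats
  quarter = 1 beat
  dotted half = 3 beats
  half = 2 beats
  half = 2 beats
  dotted quarter = 1.5 beats
  eighth = 0.5 beats
Sum = 3 + 1.5 + 1 + 3 + 2 + 2 + 1.5 + 0.5
= 14.5 beats


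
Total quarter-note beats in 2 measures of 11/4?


Let's work it out.
Time signature 11/4: the bottom number 4 means the quarter note gets one count
The top number 11 means 11 quarter-note beats per measure
Total = 11 × 2 measures
= 22 quarter-note beats


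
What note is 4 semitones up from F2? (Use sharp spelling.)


Reasoning:
F2: chromatic position 5 in octave 2 → absolute = 2×12 + 5 = 29
Transpose up 4: 29 + 4 = 33
33 = 2×12 + 9 → A in octave 2
Result = A2


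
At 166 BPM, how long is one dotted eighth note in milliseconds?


One quarter-note beat = 60000 / BPM = 60000 / 166 ms
Dotted eighth note = 3/4 × quarter note
Duration = 3/4 × 60000 / 166 = 45000 / 166
= 271.1 ms


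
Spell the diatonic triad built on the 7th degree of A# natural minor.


A# natural minor scale: A# B# C# D# E# F# G#
Diatonic triad on degree 7 stacks scale notes 7, 2, 4: G# B# D#
G#→B# = 4 semitones; G#→D# = 7 semitones → major triad
= G# B# D# (major)


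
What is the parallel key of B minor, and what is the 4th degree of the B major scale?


Working:
Parallel keys share the same tonic but differ in mode
B minor → parallel is B major
B major scale: B C# D# E F# G# A#
= B major; 4th degree = E


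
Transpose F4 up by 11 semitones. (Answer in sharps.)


F4: chromatic position 5 in octave 4 → absolute = 4×12 + 5 = 53
Transpose up 11: 53 + 11 = 64
64 = 5×12 + 4 → E in octave 5
Result = E5


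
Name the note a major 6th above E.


Working:
A 6th spans 6 letter names, so from E we land on C
A major 6th = 9 semitones above E
Spell C at that pitch: C#
= C#


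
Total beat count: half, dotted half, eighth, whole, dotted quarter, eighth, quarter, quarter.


Let's work it out.
Beat values:
  half = 2 beats
  dotted half = 3 beats
  eighth = 0.5 beats
  whole = 4 beats
  dotted quarter = 1.5 beats
  eighth = 0.5 beats
  quarter = 1 beat
  quarter = 1 beat
Sum = 2 + 3 + 0.5 + 4 + 1.5 + 0.5 + 1 + 1
= 13.5 beats


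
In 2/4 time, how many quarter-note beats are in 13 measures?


Reasoning:
Time signature 2/4: the bottom number 4 means the quarter note gets one count
The top number 2 means 2 quarter-note beats per measure
Total = 2 × 13 measures
= 26 quarter-note beats


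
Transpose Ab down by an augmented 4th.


Step by step:
augmented 4th: 4 letter names, 6 semitones
Letter: A - 3 → E
Pitch: Ab - 6 semitones, spelled as an E → Ebb
= Ebb


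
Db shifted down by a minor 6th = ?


minor 6th: 6 letter names, 8 semitones
Letter: D - 5 → F
Pitch: Db - 8 semitones, spelled as an F → F
= F


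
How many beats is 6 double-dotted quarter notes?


Base quarter note = 1 beat
Dot 1 adds half the previous value: +1/2
Dot 2 adds half the previous value: +1/4
One double-dotted quarter = 1 + 1/2 + 1/4 = 7/4
6 of them = 6 × 7/4 = 21/2
= 21/2 beats


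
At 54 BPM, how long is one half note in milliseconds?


One quarter-note beat = 60000 / BPM = 60000 / 54 ms
Half note = 2 × quarter note
Duration = 2 × 60000 / 54 = 120000 / 54
= 2222.2 ms


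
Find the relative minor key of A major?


The relative minor shares the major's key signature and starts on its 6th degree
6th degree = a major 6th above the tonic; a major 6th above A is F#
→ relative minor of A major is F# minor
= F# minor


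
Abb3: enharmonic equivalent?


Step by step:
Enharmonic notes sound the same pitch but are spelled with different letter names
Abb and G name the same pitch class
= G3


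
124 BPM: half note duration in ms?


Solution.
One quarter-note beat = 60000 / BPM = 60000 / 124 ms
Half note = 2 × quarter note
Duration = 2 × 60000 / 124 = 120000 / 124
= 967.7 ms


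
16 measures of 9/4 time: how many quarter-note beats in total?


Reasoning:
Time signature 9/4: the bottom number 4 means the quarter note gets one count
The top number 9 means 9 quarter-note beats per measure
Total = 9 × 16 measures
= 144 quarter-note beats


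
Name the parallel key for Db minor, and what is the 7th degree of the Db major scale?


Reasoning:
Parallel keys share the same tonic but differ in mode
Db minor → parallel is Db major
Db major scale: Db Eb F Gb Ab Bb C
= Db major; 7th degree = C
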